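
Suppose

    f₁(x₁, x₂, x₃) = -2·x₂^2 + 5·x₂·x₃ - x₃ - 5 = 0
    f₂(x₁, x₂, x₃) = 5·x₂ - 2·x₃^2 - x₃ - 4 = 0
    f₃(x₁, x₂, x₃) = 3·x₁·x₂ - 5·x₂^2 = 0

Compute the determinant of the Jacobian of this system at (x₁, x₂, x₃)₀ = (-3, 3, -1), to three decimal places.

-1089.000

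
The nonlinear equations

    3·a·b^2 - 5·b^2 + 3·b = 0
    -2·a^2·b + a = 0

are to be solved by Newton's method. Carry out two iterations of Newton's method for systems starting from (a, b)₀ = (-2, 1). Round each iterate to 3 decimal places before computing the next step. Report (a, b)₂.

(-0.519, 0.581)

At (-2, 1): F = (-8.000, -10.000).
Jacobian J = [[3·b^2, 6·a·b - 10·b + 3], [-4·a·b + 1, -2·a^2]].
At the point, J = [[3.000, -19.000], [9.000, -8.000]] (det J = 147.000).
Solving J·Δ = −F gives Δ = (0.857, -0.286).
Then the next iterate is (a, b)₁ = (-1.143, 0.714).
Round to (-1.143, 0.714) and repeat: F = (-2.15507, -3.00861), J = [[1.52939, -9.03661], [4.26441, -2.61290]].
Δ = (0.624, -0.133), so (a, b)₂ = (-0.519, 0.581).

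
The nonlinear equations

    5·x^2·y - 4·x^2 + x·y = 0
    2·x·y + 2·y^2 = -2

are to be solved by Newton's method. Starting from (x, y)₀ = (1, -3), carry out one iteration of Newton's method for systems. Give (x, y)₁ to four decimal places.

(0.6951, -1.4170)

At (1, -3): F = (-22.0000, 14.0000).
Jacobian J = [[10·x·y - 8·x + y, 5·x^2 + x], [2·y, 2·x + 4·y]].
At the point, J = [[-41.0000, 6.0000], [-6.0000, -10.0000]] (det J = 446.0000).
Solving J·Δ = −F gives Δ = (-0.3049, 1.5830).
Then the next iterate is (x, y)₁ = (0.6951, -1.4170).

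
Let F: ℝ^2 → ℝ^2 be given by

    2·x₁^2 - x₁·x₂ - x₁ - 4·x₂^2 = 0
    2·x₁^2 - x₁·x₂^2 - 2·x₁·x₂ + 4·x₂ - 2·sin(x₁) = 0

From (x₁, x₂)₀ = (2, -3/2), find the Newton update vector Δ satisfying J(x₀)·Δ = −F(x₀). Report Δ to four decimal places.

(-0.3751, 0.3189)

At (2, -3/2): F = (0.0000, 1.681405).
Jacobian J = [[4·x₁ - x₂ - 1, -x₁ - 8·x₂], [4·x₁ - x₂^2 - 2·x₂ - 2·cos(x₁), -2·x₁·x₂ - 2·x₁ + 4]].
At the point, J = [[8.5000, 10.0000], [9.582294, 6.0000]] (det J = -44.822937).
Solving J·Δ = −F gives Δ = (-0.3751, 0.3189).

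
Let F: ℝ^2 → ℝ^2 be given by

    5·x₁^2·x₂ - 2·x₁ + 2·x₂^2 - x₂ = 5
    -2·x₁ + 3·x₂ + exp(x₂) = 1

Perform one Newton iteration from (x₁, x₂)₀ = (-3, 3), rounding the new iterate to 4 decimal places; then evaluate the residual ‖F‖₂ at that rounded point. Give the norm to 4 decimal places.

43.9849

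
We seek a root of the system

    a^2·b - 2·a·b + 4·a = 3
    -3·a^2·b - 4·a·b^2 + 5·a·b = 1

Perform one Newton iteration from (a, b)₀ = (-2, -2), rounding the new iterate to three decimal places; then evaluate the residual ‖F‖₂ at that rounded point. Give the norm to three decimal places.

At (-2, -2): F = (-27.000, 75.000).
Jacobian J = [[2·a·b - 2·b + 4, a^2 - 2·a], [-6·a·b - 4·b^2 + 5·b, -3·a^2 - 8·a·b + 5·a]].
At the point, J = [[16.000, 8.000], [-50.000, -54.000]] (det J = -464.000).
Solving J·Δ = −F gives Δ = (1.849, -0.323).
Then the next iterate is (a, b)₁ = (-0.151, -2.323).
Re-evaluating at (-0.151, -2.323): F = (-4.35851, 4.17215), so ‖F‖₂ = 6.034.

6.034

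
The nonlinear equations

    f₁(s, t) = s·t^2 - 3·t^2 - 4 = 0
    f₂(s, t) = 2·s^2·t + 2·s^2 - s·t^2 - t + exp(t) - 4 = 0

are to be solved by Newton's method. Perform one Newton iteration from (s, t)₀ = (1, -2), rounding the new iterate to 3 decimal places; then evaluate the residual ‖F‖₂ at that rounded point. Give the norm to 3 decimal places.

4.976

At (1, -2): F = (-12.000, -7.86466).
Jacobian J = [[t^2, 2·s·t - 6·t], [4·s·t + 4·s - t^2, 2·s^2 - 2·s·t + exp(t) - 1]].
At the point, J = [[4.000, 8.000], [-8.000, 5.13534]] (det J = 84.54134).
Solving J·Δ = −F gives Δ = (-0.015, 1.508).
Then the next iterate is (s, t)₁ = (0.985, -0.492).
Re-evaluating at (0.985, -0.492): F = (-4.48776, -2.14928), so ‖F‖₂ = 4.976.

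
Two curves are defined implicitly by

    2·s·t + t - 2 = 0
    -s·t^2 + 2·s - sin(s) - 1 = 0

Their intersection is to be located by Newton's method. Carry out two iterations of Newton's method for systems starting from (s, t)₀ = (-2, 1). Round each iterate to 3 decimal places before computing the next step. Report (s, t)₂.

(1.758, -0.358)

At (-2, 1): F = (-5.000, -2.09070).
Jacobian J = [[2·t, 2·s + 1], [-t^2 - cos(s) + 2, -2·s·t]].
At the point, J = [[2.000, -3.000], [1.41615, 4.000]] (det J = 12.24844).
Solving J·Δ = −F gives Δ = (2.145, -0.237).
Then the next iterate is (s, t)₁ = (0.145, 0.763).
Round to (0.145, 0.763) and repeat: F = (-1.01573, -0.93891), J = [[1.526, 1.290], [0.42833, -0.22127]].
Δ = (1.613, -1.121), so (s, t)₂ = (1.758, -0.358).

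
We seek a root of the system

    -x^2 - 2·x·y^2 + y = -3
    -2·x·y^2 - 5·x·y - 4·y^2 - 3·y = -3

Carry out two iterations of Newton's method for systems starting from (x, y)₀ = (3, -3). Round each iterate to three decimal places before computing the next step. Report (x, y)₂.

(0.725, -1.816)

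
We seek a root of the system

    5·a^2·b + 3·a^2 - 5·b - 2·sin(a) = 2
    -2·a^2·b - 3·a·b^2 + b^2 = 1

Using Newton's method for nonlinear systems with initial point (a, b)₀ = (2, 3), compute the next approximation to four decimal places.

(1.5152, 1.8086)

At (2, 3): F = (53.181405, -70.0000).
Jacobian J = [[10·a·b + 6·a - 2·cos(a), 5·a^2 - 5], [-4·a·b - 3·b^2, -2·a^2 - 6·a·b + 2·b]].
At the point, J = [[72.832294, 15.0000], [-51.0000, -38.0000]] (det J = -2002.627160).
Solving J·Δ = −F gives Δ = (-0.4848, -1.1914).
Then the next iterate is (a, b)₁ = (1.5152, 1.8086).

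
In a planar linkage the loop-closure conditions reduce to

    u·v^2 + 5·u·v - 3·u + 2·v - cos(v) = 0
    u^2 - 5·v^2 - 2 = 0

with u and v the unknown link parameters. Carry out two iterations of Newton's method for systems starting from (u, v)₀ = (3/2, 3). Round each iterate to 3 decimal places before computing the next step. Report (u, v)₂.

At (3/2, 3): F = (38.48999, -44.750).
Jacobian J = [[v^2 + 5·v - 3, 2·u·v + 5·u + sin(v) + 2], [2·u, -10·v]].
At the point, J = [[21.000, 18.64112], [3.000, -30.000]] (det J = -685.92336).
Solving J·Δ = −F gives Δ = (-0.467, -1.538).
Then the next iterate is (u, v)₁ = (1.033, 1.462).
Round to (1.033, 1.462) and repeat: F = (9.47563, -11.62013), J = [[6.44744, 11.17958], [2.066, -14.620]].
Δ = (-0.073, -0.805), so (u, v)₂ = (0.960, 0.657).

(0.960, 0.657)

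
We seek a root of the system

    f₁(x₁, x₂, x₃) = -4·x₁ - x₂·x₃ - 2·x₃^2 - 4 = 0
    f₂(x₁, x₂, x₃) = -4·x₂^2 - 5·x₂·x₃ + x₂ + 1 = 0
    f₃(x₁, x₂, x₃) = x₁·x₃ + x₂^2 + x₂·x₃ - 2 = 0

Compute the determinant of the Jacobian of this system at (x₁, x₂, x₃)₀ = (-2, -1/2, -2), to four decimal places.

J = [[-4, -x₃, -x₂ - 4·x₃], [0, -8·x₂ - 5·x₃ + 1, -5·x₂], [x₃, 2·x₂ + x₃, x₁ + x₂]].
At the point, J = [[-4.0000, 2.0000, 8.5000], [0.0000, 15.0000, 2.5000], [-2.0000, -3.0000, -2.5000]].
det J = 365.0000.

365.0000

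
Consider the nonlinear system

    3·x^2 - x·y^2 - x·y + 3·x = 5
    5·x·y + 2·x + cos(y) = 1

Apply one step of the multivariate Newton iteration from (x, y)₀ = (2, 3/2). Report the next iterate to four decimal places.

(0.9052, 0.6480)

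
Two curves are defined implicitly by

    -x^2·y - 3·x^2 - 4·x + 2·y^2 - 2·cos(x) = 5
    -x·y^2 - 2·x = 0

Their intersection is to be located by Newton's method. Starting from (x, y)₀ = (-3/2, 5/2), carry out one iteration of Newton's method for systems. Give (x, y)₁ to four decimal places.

(-0.8797, 1.5323)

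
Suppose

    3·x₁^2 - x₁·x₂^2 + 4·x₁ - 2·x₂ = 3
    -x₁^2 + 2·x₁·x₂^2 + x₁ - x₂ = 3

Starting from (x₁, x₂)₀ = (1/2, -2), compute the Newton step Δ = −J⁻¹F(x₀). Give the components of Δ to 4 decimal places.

At (1/2, -2): F = (1.7500, 3.2500).
Jacobian J = [[6·x₁ - x₂^2 + 4, -2·x₁·x₂ - 2], [-2·x₁ + 2·x₂^2 + 1, 4·x₁·x₂ - 1]].
At the point, J = [[3.0000, 0.0000], [8.0000, -5.0000]] (det J = -15.0000).
Solving J·Δ = −F gives Δ = (-0.5833, -0.2833).

(-0.5833, -0.2833)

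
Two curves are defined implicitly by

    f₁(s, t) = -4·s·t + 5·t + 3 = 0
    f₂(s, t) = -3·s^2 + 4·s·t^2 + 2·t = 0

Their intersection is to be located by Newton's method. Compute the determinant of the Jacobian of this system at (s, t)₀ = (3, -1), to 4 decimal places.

-186.0000

J = [[-4·t, -4·s + 5], [-6·s + 4·t^2, 8·s·t + 2]].
At the point, J = [[4.0000, -7.0000], [-14.0000, -22.0000]].
det J = -186.0000.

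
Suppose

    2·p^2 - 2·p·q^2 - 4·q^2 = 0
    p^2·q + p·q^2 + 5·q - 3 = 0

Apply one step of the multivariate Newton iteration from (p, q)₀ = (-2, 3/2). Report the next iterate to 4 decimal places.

(-1.3600, 0.3000)

At (-2, 3/2): F = (8.0000, 6.0000).
Jacobian J = [[4·p - 2·q^2, -4·p·q - 8·q], [2·p·q + q^2, p^2 + 2·p·q + 5]].
At the point, J = [[-12.5000, 0.0000], [-3.7500, 3.0000]] (det J = -37.5000).
Solving J·Δ = −F gives Δ = (0.6400, -1.2000).
Then the next iterate is (p, q)₁ = (-1.3600, 0.3000).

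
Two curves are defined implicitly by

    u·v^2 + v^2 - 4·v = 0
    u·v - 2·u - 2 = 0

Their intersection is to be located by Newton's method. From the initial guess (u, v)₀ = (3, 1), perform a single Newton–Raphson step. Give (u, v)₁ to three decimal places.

(0.143, 1.714)

At (3, 1): F = (0.000, -5.000).
Jacobian J = [[v^2, 2·u·v + 2·v - 4], [v - 2, u]].
At the point, J = [[1.000, 4.000], [-1.000, 3.000]] (det J = 7.000).
Solving J·Δ = −F gives Δ = (-2.857, 0.714).
Then the next iterate is (u, v)₁ = (0.143, 1.714).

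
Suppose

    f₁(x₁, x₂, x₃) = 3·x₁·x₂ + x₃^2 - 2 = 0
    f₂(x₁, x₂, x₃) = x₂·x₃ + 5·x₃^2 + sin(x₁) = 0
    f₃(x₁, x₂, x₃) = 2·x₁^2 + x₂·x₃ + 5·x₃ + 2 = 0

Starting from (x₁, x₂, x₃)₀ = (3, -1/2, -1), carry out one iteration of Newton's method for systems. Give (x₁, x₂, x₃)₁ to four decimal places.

(1.5143, 0.0034, -0.3706)

At (3, -1/2, -1): F = (-5.5000, 5.641120, 15.5000).
Jacobian J = [[3·x₂, 3·x₁, 2·x₃], [cos(x₁), x₃, x₂ + 10·x₃], [4·x₁, x₃, x₂ + 5]].
At the point, J = [[-1.5000, 9.0000, -2.0000], [-0.989992, -1.0000, -10.5000], [12.0000, -1.0000, 4.5000]] (det J = -1097.385289).
Solving J·Δ = −F gives Δ = (-1.4857, 0.5034, 0.6294).
Then the next iterate is (x₁, x₂, x₃)₁ = (1.5143, 0.0034, -0.3706).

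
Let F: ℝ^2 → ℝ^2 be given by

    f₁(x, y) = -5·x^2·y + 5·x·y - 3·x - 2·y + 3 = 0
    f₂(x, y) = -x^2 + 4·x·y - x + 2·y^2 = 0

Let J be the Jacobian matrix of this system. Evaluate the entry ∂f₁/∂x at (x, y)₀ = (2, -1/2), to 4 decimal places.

∂f₁/∂x = -10·x·y + 5·y - 3.
At (2, -1/2) this is 4.5000.

4.5000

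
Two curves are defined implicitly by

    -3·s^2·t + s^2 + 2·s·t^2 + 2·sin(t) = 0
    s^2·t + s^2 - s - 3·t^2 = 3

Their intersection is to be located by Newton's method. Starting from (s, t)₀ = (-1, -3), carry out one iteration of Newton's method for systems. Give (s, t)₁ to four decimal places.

(0.0203, -1.5295)

At (-1, -3): F = (-8.282240, -31.0000).
Jacobian J = [[-6·s·t + 2·s + 2·t^2, -3·s^2 + 4·s·t + 2·cos(t)], [2·s·t + 2·s - 1, s^2 - 6·t]].
At the point, J = [[-2.0000, 7.020015], [3.0000, 19.0000]] (det J = -59.060045).
Solving J·Δ = −F gives Δ = (1.0203, 1.4705).
Then the next iterate is (s, t)₁ = (0.0203, -1.5295).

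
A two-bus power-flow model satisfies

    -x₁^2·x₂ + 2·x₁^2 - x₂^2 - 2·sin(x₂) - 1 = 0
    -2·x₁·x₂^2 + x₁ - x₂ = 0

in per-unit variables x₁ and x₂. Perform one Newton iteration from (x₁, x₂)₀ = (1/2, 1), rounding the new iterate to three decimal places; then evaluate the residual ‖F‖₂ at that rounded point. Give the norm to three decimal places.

At (1/2, 1): F = (-3.43294, -1.500).
Jacobian J = [[-2·x₁·x₂ + 4·x₁, -x₁^2 - 2·x₂ - 2·cos(x₂)], [-2·x₂^2 + 1, -4·x₁·x₂ - 1]].
At the point, J = [[1.000, -3.33060], [-1.000, -3.000]] (det J = -6.33060).
Solving J·Δ = −F gives Δ = (0.838, -0.779).
Then the next iterate is (x₁, x₂)₁ = (1.338, 0.221).
Re-evaluating at (1.338, 0.221): F = (1.69759, 0.98630), so ‖F‖₂ = 1.963.

1.963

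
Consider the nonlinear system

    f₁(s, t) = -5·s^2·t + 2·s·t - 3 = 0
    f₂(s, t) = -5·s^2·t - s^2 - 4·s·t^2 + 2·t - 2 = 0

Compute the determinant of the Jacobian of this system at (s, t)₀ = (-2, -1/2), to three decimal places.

118.000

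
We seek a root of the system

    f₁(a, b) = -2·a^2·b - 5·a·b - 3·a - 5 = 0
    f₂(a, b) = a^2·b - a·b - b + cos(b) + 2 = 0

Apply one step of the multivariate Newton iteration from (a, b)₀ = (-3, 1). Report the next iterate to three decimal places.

(-5.586, -2.115)

At (-3, 1): F = (1.000, 13.54030).
Jacobian J = [[-4·a·b - 5·b - 3, -2·a^2 - 5·a], [2·a·b - b, a^2 - a - sin(b) - 1]].
At the point, J = [[4.000, -3.000], [-7.000, 10.15853]] (det J = 19.63412).
Solving J·Δ = −F gives Δ = (-2.586, -3.115).
Then the next iterate is (a, b)₁ = (-5.586, -2.115).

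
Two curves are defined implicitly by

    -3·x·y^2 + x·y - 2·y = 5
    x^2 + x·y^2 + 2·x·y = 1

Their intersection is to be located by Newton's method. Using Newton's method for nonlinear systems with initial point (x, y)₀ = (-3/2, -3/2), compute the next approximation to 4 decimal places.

(-0.7652, -1.2463)

At (-3/2, -3/2): F = (10.3750, 2.3750).
Jacobian J = [[-3·y^2 + y, -6·x·y + x - 2], [2·x + y^2 + 2·y, 2·x·y + 2·x]].
At the point, J = [[-8.2500, -17.0000], [-3.7500, 1.5000]] (det J = -76.1250).
Solving J·Δ = −F gives Δ = (0.7348, 0.2537).
Then the next iterate is (x, y)₁ = (-0.7652, -1.2463).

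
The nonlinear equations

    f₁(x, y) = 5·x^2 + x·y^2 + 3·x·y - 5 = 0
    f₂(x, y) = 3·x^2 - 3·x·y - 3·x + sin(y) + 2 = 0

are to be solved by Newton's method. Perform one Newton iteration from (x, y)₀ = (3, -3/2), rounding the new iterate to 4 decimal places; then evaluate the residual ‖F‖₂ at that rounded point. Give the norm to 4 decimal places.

At (3, -3/2): F = (33.2500, 32.502505).
Jacobian J = [[10·x + y^2 + 3·y, 2·x·y + 3·x], [6·x - 3·y - 3, -3·x + cos(y)]].
At the point, J = [[27.7500, 0.0000], [19.5000, -8.929263]] (det J = -247.787043).
Solving J·Δ = −F gives Δ = (-1.1982, 1.0233).
Then the next iterate is (x, y)₁ = (1.8018, -0.4767).
Re-evaluating at (1.8018, -0.4767): F = (9.065108, 8.451954), so ‖F‖₂ = 12.3940.

12.3940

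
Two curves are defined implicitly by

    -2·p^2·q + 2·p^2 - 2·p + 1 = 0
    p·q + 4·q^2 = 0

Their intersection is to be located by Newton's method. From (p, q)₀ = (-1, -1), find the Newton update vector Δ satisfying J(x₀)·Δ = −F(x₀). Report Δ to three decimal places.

(0.602, 0.489)

At (-1, -1): F = (7.000, 5.000).
Jacobian J = [[-4·p·q + 4·p - 2, -2·p^2], [q, p + 8·q]].
At the point, J = [[-10.000, -2.000], [-1.000, -9.000]] (det J = 88.000).
Solving J·Δ = −F gives Δ = (0.602, 0.489).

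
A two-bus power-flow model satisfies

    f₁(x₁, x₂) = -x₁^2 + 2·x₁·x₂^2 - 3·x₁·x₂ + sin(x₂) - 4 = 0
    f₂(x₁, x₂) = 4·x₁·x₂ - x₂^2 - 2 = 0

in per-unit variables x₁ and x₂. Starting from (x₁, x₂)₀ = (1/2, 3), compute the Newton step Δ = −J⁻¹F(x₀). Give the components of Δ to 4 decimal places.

(0.2157, -0.6030)

At (1/2, 3): F = (0.391120, -5.0000).
Jacobian J = [[-2·x₁ + 2·x₂^2 - 3·x₂, 4·x₁·x₂ - 3·x₁ + cos(x₂)], [4·x₂, 4·x₁ - 2·x₂]].
At the point, J = [[8.0000, 3.510008], [12.0000, -4.0000]] (det J = -74.120090).
Solving J·Δ = −F gives Δ = (0.2157, -0.6030).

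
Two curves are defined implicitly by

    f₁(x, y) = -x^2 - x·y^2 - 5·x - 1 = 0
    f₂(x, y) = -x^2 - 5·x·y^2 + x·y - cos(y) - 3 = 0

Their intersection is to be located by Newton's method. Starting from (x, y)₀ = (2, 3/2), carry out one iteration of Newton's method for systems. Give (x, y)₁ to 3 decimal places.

(0.341, 1.361)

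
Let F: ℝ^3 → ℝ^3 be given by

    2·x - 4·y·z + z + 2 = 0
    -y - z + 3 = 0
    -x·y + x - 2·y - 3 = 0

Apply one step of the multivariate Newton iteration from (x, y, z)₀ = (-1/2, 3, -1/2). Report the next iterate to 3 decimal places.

(-4.957, 3.609, -0.609)

At (-1/2, 3, -1/2): F = (6.500, 0.500, -8.000).
Jacobian J = [[2, -4·z, -4·y + 1], [0, -1, -1], [-y + 1, -x - 2, 0]].
At the point, J = [[2.000, 2.000, -11.000], [0.000, -1.000, -1.000], [-2.000, -1.500, 0.000]] (det J = 23.000).
Solving J·Δ = −F gives Δ = (-4.457, 0.609, -0.109).
Then the next iterate is (x, y, z)₁ = (-4.957, 3.609, -0.609).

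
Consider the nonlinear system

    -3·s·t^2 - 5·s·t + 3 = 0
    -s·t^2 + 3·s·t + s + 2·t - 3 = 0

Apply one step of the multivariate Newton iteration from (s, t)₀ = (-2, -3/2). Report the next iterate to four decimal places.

(-1.4579, -1.2617)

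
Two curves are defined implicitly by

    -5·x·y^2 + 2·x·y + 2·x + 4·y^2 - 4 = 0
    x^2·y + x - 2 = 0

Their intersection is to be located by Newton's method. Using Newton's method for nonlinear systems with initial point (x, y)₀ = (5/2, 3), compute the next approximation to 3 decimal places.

At (5/2, 3): F = (-60.500, 19.250).
Jacobian J = [[-5·y^2 + 2·y + 2, -10·x·y + 2·x + 8·y], [2·x·y + 1, x^2]].
At the point, J = [[-37.000, -46.000], [16.000, 6.250]] (det J = 504.750).
Solving J·Δ = −F gives Δ = (-1.005, -0.507).
Then the next iterate is (x, y)₁ = (1.495, 2.493).

(1.495, 2.493)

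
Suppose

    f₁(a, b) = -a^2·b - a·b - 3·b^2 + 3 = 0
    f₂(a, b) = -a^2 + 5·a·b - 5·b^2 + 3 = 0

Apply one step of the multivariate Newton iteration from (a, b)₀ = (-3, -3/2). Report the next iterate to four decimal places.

At (-3, -3/2): F = (5.2500, 5.2500).
Jacobian J = [[-2·a·b - b, -a^2 - a - 6·b], [-2·a + 5·b, 5·a - 10·b]].
At the point, J = [[-7.5000, 3.0000], [-1.5000, 0.0000]] (det J = 4.5000).
Solving J·Δ = −F gives Δ = (3.5000, 7.0000).
Then the next iterate is (a, b)₁ = (0.5000, 5.5000).

(0.5000, 5.5000)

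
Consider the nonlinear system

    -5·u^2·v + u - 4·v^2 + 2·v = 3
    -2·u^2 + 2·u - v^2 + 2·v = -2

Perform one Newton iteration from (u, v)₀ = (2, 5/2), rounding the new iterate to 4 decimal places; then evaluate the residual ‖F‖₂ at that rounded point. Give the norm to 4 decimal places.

36.7235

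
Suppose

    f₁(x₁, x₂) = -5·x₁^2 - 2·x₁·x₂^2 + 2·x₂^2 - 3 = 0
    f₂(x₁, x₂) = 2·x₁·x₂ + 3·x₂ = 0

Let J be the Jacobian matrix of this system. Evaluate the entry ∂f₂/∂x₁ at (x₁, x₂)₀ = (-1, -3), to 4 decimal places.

∂f₂/∂x₁ = 2·x₂.
At (-1, -3) this is -6.0000.

-6.0000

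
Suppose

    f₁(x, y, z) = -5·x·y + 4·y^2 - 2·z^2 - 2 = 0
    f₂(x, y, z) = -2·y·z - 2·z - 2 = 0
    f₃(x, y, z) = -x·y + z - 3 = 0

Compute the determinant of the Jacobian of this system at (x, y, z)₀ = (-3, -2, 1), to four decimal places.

-100.0000

J = [[-5·y, -5·x + 8·y, -4·z], [0, -2·z, -2·y - 2], [-y, -x, 1]].
At the point, J = [[10.0000, -1.0000, -4.0000], [0.0000, -2.0000, 2.0000], [2.0000, 3.0000, 1.0000]].
det J = -100.0000.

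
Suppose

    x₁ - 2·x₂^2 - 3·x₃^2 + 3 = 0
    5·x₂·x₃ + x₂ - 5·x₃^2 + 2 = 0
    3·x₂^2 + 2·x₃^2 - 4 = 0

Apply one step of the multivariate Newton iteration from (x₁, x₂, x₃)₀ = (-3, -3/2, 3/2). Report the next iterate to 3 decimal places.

(-1.084, -1.295, 0.600)

At (-3, -3/2, 3/2): F = (-11.250, -22.000, 7.250).
Jacobian J = [[1, -4·x₂, -6·x₃], [0, 5·x₃ + 1, 5·x₂ - 10·x₃], [0, 6·x₂, 4·x₃]].
At the point, J = [[1.000, 6.000, -9.000], [0.000, 8.500, -22.500], [0.000, -9.000, 6.000]] (det J = -151.500).
Solving J·Δ = −F gives Δ = (1.916, 0.205, -0.900).
Then the next iterate is (x₁, x₂, x₃)₁ = (-1.084, -1.295, 0.600).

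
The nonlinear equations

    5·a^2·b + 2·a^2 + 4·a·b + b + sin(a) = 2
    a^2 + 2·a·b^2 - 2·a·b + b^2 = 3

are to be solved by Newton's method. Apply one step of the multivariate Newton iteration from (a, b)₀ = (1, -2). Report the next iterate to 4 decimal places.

At (1, -2): F = (-19.158529, 14.0000).
Jacobian J = [[10·a·b + 4·a + 4·b + cos(a), 5·a^2 + 4·a + 1], [2·a + 2·b^2 - 2·b, 4·a·b - 2·a + 2·b]].
At the point, J = [[-23.459698, 10.0000], [14.0000, -14.0000]] (det J = 188.435768).
Solving J·Δ = −F gives Δ = (-0.6804, 0.3196).
Then the next iterate is (a, b)₁ = (0.3196, -1.6804).

(0.3196, -1.6804)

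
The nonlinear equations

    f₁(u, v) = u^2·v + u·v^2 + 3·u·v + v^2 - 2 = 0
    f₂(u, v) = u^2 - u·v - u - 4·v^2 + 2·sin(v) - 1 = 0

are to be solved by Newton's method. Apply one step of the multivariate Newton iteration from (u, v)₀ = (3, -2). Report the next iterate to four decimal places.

(1.6219, -0.6468)

At (3, -2): F = (-22.0000, -6.818595).
Jacobian J = [[2·u·v + v^2 + 3·v, u^2 + 2·u·v + 3·u + 2·v], [2·u - v - 1, -u - 8·v + 2·cos(v)]].
At the point, J = [[-14.0000, 2.0000], [7.0000, 12.167706]] (det J = -184.347889).
Solving J·Δ = −F gives Δ = (-1.3781, 1.3532).
Then the next iterate is (u, v)₁ = (1.6219, -0.6468).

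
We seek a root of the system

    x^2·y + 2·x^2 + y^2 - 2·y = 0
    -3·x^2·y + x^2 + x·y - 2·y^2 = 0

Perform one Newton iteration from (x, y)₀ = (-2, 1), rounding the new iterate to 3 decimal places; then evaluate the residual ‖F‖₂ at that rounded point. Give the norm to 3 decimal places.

4.647

At (-2, 1): F = (11.000, -12.000).
Jacobian J = [[2·x·y + 4·x, x^2 + 2·y - 2], [-6·x·y + 2·x + y, -3·x^2 + x - 4·y]].
At the point, J = [[-12.000, 4.000], [9.000, -18.000]] (det J = 180.000).
Solving J·Δ = −F gives Δ = (0.833, -0.250).
Then the next iterate is (x, y)₁ = (-1.167, 0.750).
Re-evaluating at (-1.167, 0.750): F = (2.80769, -3.70261), so ‖F‖₂ = 4.647.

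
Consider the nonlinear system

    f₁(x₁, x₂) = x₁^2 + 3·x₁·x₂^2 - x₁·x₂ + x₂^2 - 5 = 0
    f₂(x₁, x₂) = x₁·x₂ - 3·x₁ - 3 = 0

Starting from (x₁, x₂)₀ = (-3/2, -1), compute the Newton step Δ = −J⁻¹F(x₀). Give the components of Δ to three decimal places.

At (-3/2, -1): F = (-7.750, 3.000).
Jacobian J = [[2·x₁ + 3·x₂^2 - x₂, 6·x₁·x₂ - x₁ + 2·x₂], [x₂ - 3, x₁]].
At the point, J = [[1.000, 8.500], [-4.000, -1.500]] (det J = 32.500).
Solving J·Δ = −F gives Δ = (0.427, 0.862).

(0.427, 0.862)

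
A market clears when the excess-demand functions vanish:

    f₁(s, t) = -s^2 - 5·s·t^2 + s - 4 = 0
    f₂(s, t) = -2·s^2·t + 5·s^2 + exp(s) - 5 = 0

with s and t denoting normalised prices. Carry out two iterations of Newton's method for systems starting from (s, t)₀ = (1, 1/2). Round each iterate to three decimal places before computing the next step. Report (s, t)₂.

At (1, 1/2): F = (-5.250, 1.71828).
Jacobian J = [[-2·s - 5·t^2 + 1, -10·s·t], [-4·s·t + 10·s + exp(s), -2·s^2]].
At the point, J = [[-2.250, -5.000], [10.71828, -2.000]] (det J = 58.09141).
Solving J·Δ = −F gives Δ = (-0.329, -0.902).
Then the next iterate is (s, t)₁ = (0.671, -0.402).
Round to (0.671, -0.402) and repeat: F = (-4.32142, -0.43061), J = [[-1.15002, 2.69742], [9.74516, -0.90048]].
Δ = (0.200, 1.687), so (s, t)₂ = (0.871, 1.285).

(0.871, 1.285)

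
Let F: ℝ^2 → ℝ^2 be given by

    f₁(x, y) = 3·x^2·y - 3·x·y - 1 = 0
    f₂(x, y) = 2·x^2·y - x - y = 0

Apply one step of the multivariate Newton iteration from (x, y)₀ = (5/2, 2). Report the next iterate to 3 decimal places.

At (5/2, 2): F = (21.500, 20.500).
Jacobian J = [[6·x·y - 3·y, 3·x^2 - 3·x], [4·x·y - 1, 2·x^2 - 1]].
At the point, J = [[24.000, 11.250], [19.000, 11.500]] (det J = 62.250).
Solving J·Δ = −F gives Δ = (-0.267, -1.341).
Then the next iterate is (x, y)₁ = (2.233, 0.659).

(2.233, 0.659)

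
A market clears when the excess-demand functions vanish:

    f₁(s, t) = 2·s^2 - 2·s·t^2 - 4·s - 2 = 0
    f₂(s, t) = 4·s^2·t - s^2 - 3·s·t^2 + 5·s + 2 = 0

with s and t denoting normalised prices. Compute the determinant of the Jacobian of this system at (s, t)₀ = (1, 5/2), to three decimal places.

180.000

J = [[4·s - 2·t^2 - 4, -4·s·t], [8·s·t - 2·s - 3·t^2 + 5, 4·s^2 - 6·s·t]].
At the point, J = [[-12.500, -10.000], [4.250, -11.000]].
det J = 180.000.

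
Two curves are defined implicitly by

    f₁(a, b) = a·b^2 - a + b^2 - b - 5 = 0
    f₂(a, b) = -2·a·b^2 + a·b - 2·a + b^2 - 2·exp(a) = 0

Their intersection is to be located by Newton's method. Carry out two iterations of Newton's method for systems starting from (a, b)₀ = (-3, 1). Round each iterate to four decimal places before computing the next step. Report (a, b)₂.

(-12.8174, 7.8174)

At (-3, 1): F = (-5.0000, 9.900426).
Jacobian J = [[b^2 - 1, 2·a·b + 2·b - 1], [-2·b^2 + b - 2·exp(a) - 2, -4·a·b + a + 2·b]].
At the point, J = [[0.0000, -5.0000], [-3.099574, 11.0000]] (det J = -15.497871).
Solving J·Δ = −F gives Δ = (-0.3548, -1.0000).
Then the next iterate is (a, b)₁ = (-3.3548, 0.0000).
Round to (-3.3548, 0.0000) and repeat: F = (-1.6452, 6.639767), J = [[-1.0000, -1.0000], [-2.069833, -3.3548]].
Δ = (-9.4626, 7.8174), so (a, b)₂ = (-12.8174, 7.8174).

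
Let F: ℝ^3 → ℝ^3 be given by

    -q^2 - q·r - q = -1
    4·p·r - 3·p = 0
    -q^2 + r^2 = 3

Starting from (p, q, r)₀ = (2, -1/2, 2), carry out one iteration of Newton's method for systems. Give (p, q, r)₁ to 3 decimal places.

(0.706, 0.515, 1.559)

At (2, -1/2, 2): F = (2.250, 10.000, 0.750).
Jacobian J = [[0, -2·q - r - 1, -q], [4·r - 3, 0, 4·p], [0, -2·q, 2·r]].
At the point, J = [[0.000, -2.000, 0.500], [5.000, 0.000, 8.000], [0.000, 1.000, 4.000]] (det J = 42.500).
Solving J·Δ = −F gives Δ = (-1.294, 1.015, -0.441).
Then the next iterate is (p, q, r)₁ = (0.706, 0.515, 1.559).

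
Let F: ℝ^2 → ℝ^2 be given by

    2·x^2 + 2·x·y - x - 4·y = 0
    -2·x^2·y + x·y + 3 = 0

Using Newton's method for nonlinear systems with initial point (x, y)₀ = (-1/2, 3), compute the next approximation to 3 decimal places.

At (-1/2, 3): F = (-14.000, 0.000).
Jacobian J = [[4·x + 2·y - 1, 2·x - 4], [-4·x·y + y, -2·x^2 + x]].
At the point, J = [[3.000, -5.000], [9.000, -1.000]] (det J = 42.000).
Solving J·Δ = −F gives Δ = (-0.333, -3.000).
Then the next iterate is (x, y)₁ = (-0.833, 0.000).

(-0.833, 0.000)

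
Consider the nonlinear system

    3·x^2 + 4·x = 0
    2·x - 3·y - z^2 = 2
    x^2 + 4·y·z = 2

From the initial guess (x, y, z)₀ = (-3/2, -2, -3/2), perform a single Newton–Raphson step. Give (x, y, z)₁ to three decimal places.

At (-3/2, -2, -3/2): F = (0.750, -1.250, 12.250).
Jacobian J = [[6·x + 4, 0, 0], [2, -3, -2·z], [2·x, 4·z, 4·y]].
At the point, J = [[-5.000, 0.000, 0.000], [2.000, -3.000, 3.000], [-3.000, -6.000, -8.000]] (det J = -210.000).
Solving J·Δ = −F gives Δ = (0.150, 0.662, 0.979).
Then the next iterate is (x, y, z)₁ = (-1.350, -1.338, -0.521).

(-1.350, -1.338, -0.521)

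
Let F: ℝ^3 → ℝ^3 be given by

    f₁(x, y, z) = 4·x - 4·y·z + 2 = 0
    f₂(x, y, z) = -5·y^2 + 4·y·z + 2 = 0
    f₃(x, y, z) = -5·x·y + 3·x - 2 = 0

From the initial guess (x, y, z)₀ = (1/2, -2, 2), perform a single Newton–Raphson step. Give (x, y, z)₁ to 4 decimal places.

At (1/2, -2, 2): F = (20.0000, -34.0000, 4.5000).
Jacobian J = [[4, -4·z, -4·y], [0, -10·y + 4·z, 4·y], [-5·y + 3, -5·x, 0]].
At the point, J = [[4.0000, -8.0000, 8.0000], [0.0000, 28.0000, -8.0000], [13.0000, -2.5000, 0.0000]] (det J = -2160.0000).
Solving J·Δ = −F gives Δ = (-0.2037, 0.7407, -1.6574).
Then the next iterate is (x, y, z)₁ = (0.2963, -1.2593, 0.3426).

(0.2963, -1.2593, 0.3426)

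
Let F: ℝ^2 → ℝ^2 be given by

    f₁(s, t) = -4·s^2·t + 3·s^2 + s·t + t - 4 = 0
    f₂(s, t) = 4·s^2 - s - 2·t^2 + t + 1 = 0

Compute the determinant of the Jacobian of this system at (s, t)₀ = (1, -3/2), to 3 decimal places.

J = [[-8·s·t + 6·s + t, -4·s^2 + s + 1], [8·s - 1, -4·t + 1]].
At the point, J = [[16.500, -2.000], [7.000, 7.000]].
det J = 129.500.

129.500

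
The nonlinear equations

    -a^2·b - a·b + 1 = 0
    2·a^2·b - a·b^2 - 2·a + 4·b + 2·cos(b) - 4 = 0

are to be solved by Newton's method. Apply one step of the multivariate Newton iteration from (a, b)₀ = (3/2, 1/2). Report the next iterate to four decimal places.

(0.3756, 0.8663)

At (3/2, 1/2): F = (-0.8750, -1.369835).
Jacobian J = [[-2·a·b - b, -a^2 - a], [4·a·b - b^2 - 2, 2·a^2 - 2·a·b - 2·sin(b) + 4]].
At the point, J = [[-2.0000, -3.7500], [0.7500, 6.041149]] (det J = -9.269798).
Solving J·Δ = −F gives Δ = (-1.1244, 0.3663).
Then the next iterate is (a, b)₁ = (0.3756, 0.8663).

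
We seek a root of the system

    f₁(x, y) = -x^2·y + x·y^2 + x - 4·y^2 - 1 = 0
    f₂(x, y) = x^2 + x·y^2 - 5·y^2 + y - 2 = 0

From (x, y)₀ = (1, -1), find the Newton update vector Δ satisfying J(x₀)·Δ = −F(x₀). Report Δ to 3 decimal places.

At (1, -1): F = (-2.000, -6.000).
Jacobian J = [[-2·x·y + y^2 + 1, -x^2 + 2·x·y - 8·y], [2·x + y^2, 2·x·y - 10·y + 1]].
At the point, J = [[4.000, 5.000], [3.000, 9.000]] (det J = 21.000).
Solving J·Δ = −F gives Δ = (-0.571, 0.857).

(-0.571, 0.857)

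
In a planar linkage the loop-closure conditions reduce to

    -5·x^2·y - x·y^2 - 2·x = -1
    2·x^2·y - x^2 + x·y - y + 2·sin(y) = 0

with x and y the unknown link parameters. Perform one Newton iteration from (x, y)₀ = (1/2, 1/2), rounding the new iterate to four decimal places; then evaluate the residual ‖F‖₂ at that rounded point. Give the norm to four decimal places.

At (1/2, 1/2): F = (-0.7500, 0.708851).
Jacobian J = [[-10·x·y - y^2 - 2, -5·x^2 - 2·x·y], [4·x·y - 2·x + y, 2·x^2 + x + 2·cos(y) - 1]].
At the point, J = [[-4.7500, -1.7500], [0.5000, 1.755165]] (det J = -7.462034).
Solving J·Δ = −F gives Δ = (-0.0102, -0.4010).
Then the next iterate is (x, y)₁ = (0.4898, 0.0990).
Re-evaluating at (0.4898, 0.0990): F = (-0.103153, -0.045236), so ‖F‖₂ = 0.1126.

0.1126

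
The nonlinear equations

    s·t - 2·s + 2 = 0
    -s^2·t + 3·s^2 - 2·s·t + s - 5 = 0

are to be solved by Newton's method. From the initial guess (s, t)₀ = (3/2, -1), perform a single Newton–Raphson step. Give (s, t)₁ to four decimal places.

(1.5556, 0.7778)

At (3/2, -1): F = (-2.5000, 8.5000).
Jacobian J = [[t - 2, s], [-2·s·t + 6·s - 2·t + 1, -s^2 - 2·s]].
At the point, J = [[-3.0000, 1.5000], [15.0000, -5.2500]] (det J = -6.7500).
Solving J·Δ = −F gives Δ = (0.0556, 1.7778).
Then the next iterate is (s, t)₁ = (1.5556, 0.7778).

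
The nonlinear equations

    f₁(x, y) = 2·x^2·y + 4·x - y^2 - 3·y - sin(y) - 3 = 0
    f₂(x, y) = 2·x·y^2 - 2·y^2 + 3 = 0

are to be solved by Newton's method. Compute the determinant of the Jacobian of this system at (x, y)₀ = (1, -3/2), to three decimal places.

-8.682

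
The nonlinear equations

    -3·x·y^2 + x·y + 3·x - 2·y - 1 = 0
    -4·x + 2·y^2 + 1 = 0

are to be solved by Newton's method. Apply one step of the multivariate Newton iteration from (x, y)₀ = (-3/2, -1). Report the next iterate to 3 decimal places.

At (-3/2, -1): F = (2.500, 9.000).
Jacobian J = [[-3·y^2 + y + 3, -6·x·y + x - 2], [-4, 4·y]].
At the point, J = [[-1.000, -12.500], [-4.000, -4.000]] (det J = -46.000).
Solving J·Δ = −F gives Δ = (2.228, 0.022).
Then the next iterate is (x, y)₁ = (0.728, -0.978).

(0.728, -0.978)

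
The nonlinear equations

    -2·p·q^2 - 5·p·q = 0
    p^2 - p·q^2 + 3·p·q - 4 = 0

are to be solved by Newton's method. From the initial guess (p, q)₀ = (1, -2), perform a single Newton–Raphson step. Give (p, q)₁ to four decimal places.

(-0.3947, -1.7368)

At (1, -2): F = (2.0000, -13.0000).
Jacobian J = [[-2·q^2 - 5·q, -4·p·q - 5·p], [2·p - q^2 + 3·q, -2·p·q + 3·p]].
At the point, J = [[2.0000, 3.0000], [-8.0000, 7.0000]] (det J = 38.0000).
Solving J·Δ = −F gives Δ = (-1.3947, 0.2632).
Then the next iterate is (p, q)₁ = (-0.3947, -1.7368).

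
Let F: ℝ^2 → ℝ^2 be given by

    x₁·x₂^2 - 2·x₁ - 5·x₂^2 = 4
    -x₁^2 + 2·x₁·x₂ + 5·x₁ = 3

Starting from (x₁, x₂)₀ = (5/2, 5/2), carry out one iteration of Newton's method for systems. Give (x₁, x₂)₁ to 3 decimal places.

At (5/2, 5/2): F = (-24.625, 15.750).
Jacobian J = [[x₂^2 - 2, 2·x₁·x₂ - 10·x₂], [-2·x₁ + 2·x₂ + 5, 2·x₁]].
At the point, J = [[4.250, -12.500], [5.000, 5.000]] (det J = 83.750).
Solving J·Δ = −F gives Δ = (-0.881, -2.269).
Then the next iterate is (x₁, x₂)₁ = (1.619, 0.231).

(1.619, 0.231)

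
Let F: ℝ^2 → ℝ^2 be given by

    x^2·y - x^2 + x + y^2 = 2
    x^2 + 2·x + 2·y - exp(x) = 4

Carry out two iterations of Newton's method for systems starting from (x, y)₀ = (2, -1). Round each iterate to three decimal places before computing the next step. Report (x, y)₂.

At (2, -1): F = (-7.000, -5.38906).
Jacobian J = [[2·x·y - 2·x + 1, x^2 + 2·y], [2·x - exp(x) + 2, 2]].
At the point, J = [[-7.000, 2.000], [-1.38906, 2.000]] (det J = -11.22189).
Solving J·Δ = −F gives Δ = (-0.287, 2.495).
Then the next iterate is (x, y)₁ = (1.713, 1.495).
Round to (1.713, 1.495) and repeat: F = (3.40054, -0.19520), J = [[2.69587, 5.92437], [-0.11957, 2.000]].
Δ = (-1.304, 0.020), so (x, y)₂ = (0.409, 1.515).

(0.409, 1.515)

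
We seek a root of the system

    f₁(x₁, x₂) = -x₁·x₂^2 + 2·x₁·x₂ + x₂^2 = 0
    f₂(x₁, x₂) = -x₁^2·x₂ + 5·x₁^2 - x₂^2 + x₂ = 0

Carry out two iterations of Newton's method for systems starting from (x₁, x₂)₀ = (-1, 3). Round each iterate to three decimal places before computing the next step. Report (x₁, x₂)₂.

At (-1, 3): F = (12.000, -4.000).
Jacobian J = [[-x₂^2 + 2·x₂, -2·x₁·x₂ + 2·x₁ + 2·x₂], [-2·x₁·x₂ + 10·x₁, -x₁^2 - 2·x₂ + 1]].
At the point, J = [[-3.000, 10.000], [-4.000, -6.000]] (det J = 58.000).
Solving J·Δ = −F gives Δ = (0.552, -1.034).
Then the next iterate is (x₁, x₂)₁ = (-0.448, 1.966).
Round to (-0.448, 1.966) and repeat: F = (3.83521, -1.29022), J = [[0.06684, 4.79754], [-2.71846, -3.13270]].
Δ = (0.454, -0.806), so (x₁, x₂)₂ = (0.006, 1.160).

(0.006, 1.160)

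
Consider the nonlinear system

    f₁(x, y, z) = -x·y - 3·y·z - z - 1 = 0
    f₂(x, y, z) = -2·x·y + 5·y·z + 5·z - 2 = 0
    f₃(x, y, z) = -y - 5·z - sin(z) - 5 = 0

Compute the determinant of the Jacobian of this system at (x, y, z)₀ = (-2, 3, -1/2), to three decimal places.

J = [[-y, -x - 3·z, -3·y - 1], [-2·y, -2·x + 5·z, 5·y + 5], [0, -1, -cos(z) - 5]].
At the point, J = [[-3.000, 3.500, -10.000], [-6.000, 1.500, 20.000], [0.000, -1.000, -5.87758]].
det J = -216.980.

-216.980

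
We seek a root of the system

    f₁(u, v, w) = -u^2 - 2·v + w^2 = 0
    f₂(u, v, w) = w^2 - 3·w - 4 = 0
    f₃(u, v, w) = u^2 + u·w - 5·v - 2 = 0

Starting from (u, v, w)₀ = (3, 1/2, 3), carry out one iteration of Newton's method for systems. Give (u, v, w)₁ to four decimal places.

(3.0000, 4.0000, 4.3333)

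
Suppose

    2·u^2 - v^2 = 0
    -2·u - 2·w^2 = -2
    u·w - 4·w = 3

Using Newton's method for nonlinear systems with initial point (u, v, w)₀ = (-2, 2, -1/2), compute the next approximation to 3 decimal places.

At (-2, 2, -1/2): F = (4.000, 5.500, 0.000).
Jacobian J = [[4·u, -2·v, 0], [-2, 0, -4·w], [w, 0, u - 4]].
At the point, J = [[-8.000, -4.000, 0.000], [-2.000, 0.000, 2.000], [-0.500, 0.000, -6.000]] (det J = 52.000).
Solving J·Δ = −F gives Δ = (2.538, -4.077, -0.212).
Then the next iterate is (u, v, w)₁ = (0.538, -2.077, -0.712).

(0.538, -2.077, -0.712)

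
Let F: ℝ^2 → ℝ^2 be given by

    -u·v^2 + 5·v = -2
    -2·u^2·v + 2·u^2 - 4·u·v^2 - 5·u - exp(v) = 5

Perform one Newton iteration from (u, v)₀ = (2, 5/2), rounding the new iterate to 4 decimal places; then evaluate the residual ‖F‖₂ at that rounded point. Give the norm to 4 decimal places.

67.3995

At (2, 5/2): F = (2.0000, -89.182494).
Jacobian J = [[-v^2, -2·u·v + 5], [-4·u·v + 4·u - 4·v^2 - 5, -2·u^2 - 8·u·v - exp(v)]].
At the point, J = [[-6.2500, -5.0000], [-42.0000, -60.182494]] (det J = 166.140587).
Solving J·Δ = −F gives Δ = (3.4084, -3.8605).
Then the next iterate is (u, v)₁ = (5.4084, -1.3605).
Re-evaluating at (5.4084, -1.3605): F = (-14.813233, 65.751516), so ‖F‖₂ = 67.3995.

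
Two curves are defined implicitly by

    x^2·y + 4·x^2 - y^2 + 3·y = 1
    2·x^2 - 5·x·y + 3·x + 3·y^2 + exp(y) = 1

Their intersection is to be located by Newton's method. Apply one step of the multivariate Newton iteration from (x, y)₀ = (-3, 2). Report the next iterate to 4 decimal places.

(-1.6811, 1.0599)

At (-3, 2): F = (55.0000, 57.389056).
Jacobian J = [[2·x·y + 8·x, x^2 - 2·y + 3], [4·x - 5·y + 3, -5·x + 6·y + exp(y)]].
At the point, J = [[-36.0000, 8.0000], [-19.0000, 34.389056]] (det J = -1086.006020).
Solving J·Δ = −F gives Δ = (1.3189, -0.9401).
Then the next iterate is (x, y)₁ = (-1.6811, 1.0599).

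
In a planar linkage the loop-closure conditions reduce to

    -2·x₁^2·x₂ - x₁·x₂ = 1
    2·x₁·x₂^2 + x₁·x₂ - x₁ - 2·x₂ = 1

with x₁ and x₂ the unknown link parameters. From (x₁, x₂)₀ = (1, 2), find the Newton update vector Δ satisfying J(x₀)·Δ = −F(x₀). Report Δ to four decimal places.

(-0.8605, 0.5349)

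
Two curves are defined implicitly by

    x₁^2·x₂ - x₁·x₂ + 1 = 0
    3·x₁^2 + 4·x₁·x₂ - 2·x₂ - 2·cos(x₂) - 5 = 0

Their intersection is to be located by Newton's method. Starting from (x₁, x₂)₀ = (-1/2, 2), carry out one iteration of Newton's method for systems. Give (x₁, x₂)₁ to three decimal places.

(-1.125, -4.667)

At (-1/2, 2): F = (2.500, -11.41771).
Jacobian J = [[2·x₁·x₂ - x₂, x₁^2 - x₁], [6·x₁ + 4·x₂, 4·x₁ + 2·sin(x₂) - 2]].
At the point, J = [[-4.000, 0.750], [5.000, -2.18141]] (det J = 4.97562).
Solving J·Δ = −F gives Δ = (-0.625, -6.667).
Then the next iterate is (x₁, x₂)₁ = (-1.125, -4.667).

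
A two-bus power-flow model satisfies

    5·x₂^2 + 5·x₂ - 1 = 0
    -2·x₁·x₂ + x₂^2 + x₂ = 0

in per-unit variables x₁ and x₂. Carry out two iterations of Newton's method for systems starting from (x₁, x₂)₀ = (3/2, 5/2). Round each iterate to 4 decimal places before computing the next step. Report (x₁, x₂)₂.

At (3/2, 5/2): F = (42.7500, 1.2500).
Jacobian J = [[0, 10·x₂ + 5], [-2·x₂, -2·x₁ + 2·x₂ + 1]].
At the point, J = [[0.0000, 30.0000], [-5.0000, 3.0000]] (det J = 150.0000).
Solving J·Δ = −F gives Δ = (-0.6050, -1.4250).
Then the next iterate is (x₁, x₂)₁ = (0.8950, 1.0750).
Round to (0.8950, 1.0750) and repeat: F = (10.153125, 0.306375), J = [[0.0000, 15.7500], [-2.1500, 1.3600]].
Δ = (-0.2653, -0.6446), so (x₁, x₂)₂ = (0.6297, 0.4304).

(0.6297, 0.4304)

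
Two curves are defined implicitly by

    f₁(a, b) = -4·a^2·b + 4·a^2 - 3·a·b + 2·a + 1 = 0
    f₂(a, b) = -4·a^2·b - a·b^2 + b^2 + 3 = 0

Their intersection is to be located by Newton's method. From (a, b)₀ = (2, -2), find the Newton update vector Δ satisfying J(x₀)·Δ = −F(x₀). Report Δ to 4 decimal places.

(-1.7500, -1.5000)

At (2, -2): F = (65.0000, 31.0000).
Jacobian J = [[-8·a·b + 8·a - 3·b + 2, -4·a^2 - 3·a], [-8·a·b - b^2, -4·a^2 - 2·a·b + 2·b]].
At the point, J = [[56.0000, -22.0000], [28.0000, -12.0000]] (det J = -56.0000).
Solving J·Δ = −F gives Δ = (-1.7500, -1.5000).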